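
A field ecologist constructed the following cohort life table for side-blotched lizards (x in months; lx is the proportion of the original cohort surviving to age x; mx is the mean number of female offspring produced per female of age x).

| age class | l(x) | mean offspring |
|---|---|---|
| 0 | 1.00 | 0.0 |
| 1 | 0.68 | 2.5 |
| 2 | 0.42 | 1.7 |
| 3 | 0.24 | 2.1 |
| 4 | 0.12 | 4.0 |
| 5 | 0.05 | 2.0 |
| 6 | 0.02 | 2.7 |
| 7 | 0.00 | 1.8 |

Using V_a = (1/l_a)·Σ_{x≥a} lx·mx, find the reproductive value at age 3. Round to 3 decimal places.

4.742

lx·mx for x ≥ 3: 0.504, 0.48, 0.1, 0.054, 0 → sum = 1.138
V_3 = 1.138 / l_3 = 1.138 / 0.24 = 4.741667… → 4.742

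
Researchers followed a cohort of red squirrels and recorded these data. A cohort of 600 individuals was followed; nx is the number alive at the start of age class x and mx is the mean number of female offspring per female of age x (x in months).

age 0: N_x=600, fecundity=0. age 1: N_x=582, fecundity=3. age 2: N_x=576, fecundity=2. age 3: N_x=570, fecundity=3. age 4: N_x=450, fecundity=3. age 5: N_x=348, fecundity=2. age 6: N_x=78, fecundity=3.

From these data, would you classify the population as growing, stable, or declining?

lx = nx/n0 = nx/600: 1, 0.97, 0.96, 0.95, 0.75, 0.58, 0.13
R0 = Σ lx·mx = 0 + 2.91 + 1.92 + 2.85 + 2.25 + 1.16 + 0.39 = 11.48
R0 > 1, so the population is growing.

growing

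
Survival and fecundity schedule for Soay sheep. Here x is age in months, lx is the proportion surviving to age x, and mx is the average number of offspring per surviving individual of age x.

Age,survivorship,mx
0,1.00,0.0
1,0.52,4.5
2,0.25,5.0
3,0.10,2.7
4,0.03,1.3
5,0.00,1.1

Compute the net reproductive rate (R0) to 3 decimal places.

lx·mx by age: 0, 2.34, 1.25, 0.27, 0.039, 0
R0 = Σ lx·mx = 3.899 → 3.899

3.899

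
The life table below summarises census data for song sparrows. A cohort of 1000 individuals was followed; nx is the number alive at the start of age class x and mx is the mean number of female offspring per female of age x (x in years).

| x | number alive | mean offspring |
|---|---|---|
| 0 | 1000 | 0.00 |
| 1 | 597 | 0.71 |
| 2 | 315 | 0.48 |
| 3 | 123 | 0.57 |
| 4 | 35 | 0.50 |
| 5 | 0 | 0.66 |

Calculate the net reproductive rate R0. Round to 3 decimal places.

lx = nx/n0 = nx/1000: 1, 0.597, 0.315, 0.123, 0.035, 0
lx·mx by age: 0, 0.42387, 0.1512, 0.07011, 0.0175, 0
R0 = Σ lx·mx = 0.66268 → 0.663

0.663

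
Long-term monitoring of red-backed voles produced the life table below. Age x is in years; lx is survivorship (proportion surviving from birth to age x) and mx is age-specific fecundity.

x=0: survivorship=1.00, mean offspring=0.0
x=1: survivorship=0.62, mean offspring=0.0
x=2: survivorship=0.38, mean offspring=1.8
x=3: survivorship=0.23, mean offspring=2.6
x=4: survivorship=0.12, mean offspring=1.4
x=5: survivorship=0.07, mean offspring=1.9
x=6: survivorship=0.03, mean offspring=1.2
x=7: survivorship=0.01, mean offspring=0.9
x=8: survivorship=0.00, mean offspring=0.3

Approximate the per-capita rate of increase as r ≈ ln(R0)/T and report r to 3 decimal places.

R0 = Σ lx·mx = 0 + 0 + 0.684 + 0.598 + 0.168 + 0.133 + 0.036 + 0.009 + 0 = 1.628
Σ x·lx·mx = 4.778; T = 4.778/1.628 = 2.93489…
r ≈ ln(R0)/T = ln(1.628)/2.93489… = 0.16605… → 0.166

0.166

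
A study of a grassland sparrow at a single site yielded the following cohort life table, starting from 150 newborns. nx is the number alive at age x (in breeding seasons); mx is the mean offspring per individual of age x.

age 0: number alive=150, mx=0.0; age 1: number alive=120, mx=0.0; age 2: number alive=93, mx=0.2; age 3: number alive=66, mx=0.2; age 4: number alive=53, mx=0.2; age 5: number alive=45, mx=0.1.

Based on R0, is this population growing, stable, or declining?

declining

lx = nx/n0 = nx/150: 1, 0.8, 0.62, 0.44, 0.35333…, 0.3
R0 = Σ lx·mx = 0 + 0 + 0.124 + 0.088 + 0.070667… + 0.03 = 0.312667…
R0 < 1, so the population is declining.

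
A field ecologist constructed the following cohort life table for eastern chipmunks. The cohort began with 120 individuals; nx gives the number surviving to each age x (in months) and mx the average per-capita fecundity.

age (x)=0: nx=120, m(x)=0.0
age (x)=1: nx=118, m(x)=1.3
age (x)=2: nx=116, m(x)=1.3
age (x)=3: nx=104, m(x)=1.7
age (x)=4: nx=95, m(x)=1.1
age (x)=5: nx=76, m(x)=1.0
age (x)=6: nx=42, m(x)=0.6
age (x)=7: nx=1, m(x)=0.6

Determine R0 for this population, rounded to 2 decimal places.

5.73

lx = nx/n0 = nx/120: 1, 0.98333…, 0.96667…, 0.86667…, 0.79167…, 0.63333…, 0.35, 0.00833…
lx·mx by age: 0, 1.278333…, 1.256667…, 1.473333…, 0.870833…, 0.633333…, 0.21, 0.005…
R0 = Σ lx·mx = 5.7275… → 5.73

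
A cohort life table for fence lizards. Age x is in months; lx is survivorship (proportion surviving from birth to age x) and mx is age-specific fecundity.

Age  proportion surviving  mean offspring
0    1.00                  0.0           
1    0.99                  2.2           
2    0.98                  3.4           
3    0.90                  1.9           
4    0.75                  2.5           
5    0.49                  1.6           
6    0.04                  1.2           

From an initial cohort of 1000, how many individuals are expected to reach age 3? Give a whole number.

Expected survivors = N0 · l_3 = 1000 × 0.90 = 900 → 900

900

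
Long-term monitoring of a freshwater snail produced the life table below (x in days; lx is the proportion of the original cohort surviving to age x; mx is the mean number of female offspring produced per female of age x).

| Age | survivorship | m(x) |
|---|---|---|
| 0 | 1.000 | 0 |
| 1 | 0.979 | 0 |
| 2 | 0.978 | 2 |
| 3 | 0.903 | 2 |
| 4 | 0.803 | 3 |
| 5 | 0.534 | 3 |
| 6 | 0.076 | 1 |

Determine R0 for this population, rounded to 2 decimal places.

7.85

lx·mx by age: 0, 0, 1.956, 1.806, 2.409, 1.602, 0.076
R0 = Σ lx·mx = 7.849 → 7.85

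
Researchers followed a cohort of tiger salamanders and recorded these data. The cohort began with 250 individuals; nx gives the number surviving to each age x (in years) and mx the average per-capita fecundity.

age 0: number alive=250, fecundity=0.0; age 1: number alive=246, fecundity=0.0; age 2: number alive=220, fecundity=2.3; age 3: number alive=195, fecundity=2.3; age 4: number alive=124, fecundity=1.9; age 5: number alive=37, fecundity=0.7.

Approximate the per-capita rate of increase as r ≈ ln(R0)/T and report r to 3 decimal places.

0.561

lx = nx/n0 = nx/250: 1, 0.984, 0.88, 0.78, 0.496, 0.148
R0 = Σ lx·mx = 0 + 0 + 2.024 + 1.794 + 0.9424 + 0.1036 = 4.864
Σ x·lx·mx = 13.7176; T = 13.7176/4.864 = 2.82023…
r ≈ ln(R0)/T = ln(4.864)/2.82023… = 0.5609… → 0.561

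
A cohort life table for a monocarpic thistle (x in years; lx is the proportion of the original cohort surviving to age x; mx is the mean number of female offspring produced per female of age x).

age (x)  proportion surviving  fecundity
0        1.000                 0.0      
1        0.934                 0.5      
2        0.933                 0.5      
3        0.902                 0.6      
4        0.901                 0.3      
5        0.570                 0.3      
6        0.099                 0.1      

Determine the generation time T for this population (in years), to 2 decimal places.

2.61

lx·mx: 0, 0.467, 0.4665, 0.5412, 0.2703, 0.171, 0.0099 → R0 = 1.9259
x·lx·mx: 0, 0.467, 0.933, 1.6236, 1.0812, 0.855, 0.0594 → Σ = 5.0192
T = 5.0192 / 1.9259 = 2.606158… → 2.61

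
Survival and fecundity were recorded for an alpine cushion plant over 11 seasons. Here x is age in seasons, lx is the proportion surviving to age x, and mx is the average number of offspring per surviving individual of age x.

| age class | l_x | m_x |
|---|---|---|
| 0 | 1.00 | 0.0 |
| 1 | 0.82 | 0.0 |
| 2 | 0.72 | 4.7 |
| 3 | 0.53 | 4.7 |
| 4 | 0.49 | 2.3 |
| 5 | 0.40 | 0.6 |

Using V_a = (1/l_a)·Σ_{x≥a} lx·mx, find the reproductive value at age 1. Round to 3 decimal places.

8.832

lx·mx for x ≥ 1: 0, 3.384, 2.491, 1.127, 0.24 → sum = 7.242
V_1 = 7.242 / l_1 = 7.242 / 0.82 = 8.831707… → 8.832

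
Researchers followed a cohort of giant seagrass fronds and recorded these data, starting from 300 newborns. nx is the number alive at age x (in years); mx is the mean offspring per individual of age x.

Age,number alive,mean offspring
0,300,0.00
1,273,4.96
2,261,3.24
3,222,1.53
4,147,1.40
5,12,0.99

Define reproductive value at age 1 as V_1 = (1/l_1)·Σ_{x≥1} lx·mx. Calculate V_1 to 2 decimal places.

10.10

lx = nx/n0 = nx/300: 1, 0.91, 0.87, 0.74, 0.49, 0.04
lx·mx for x ≥ 1: 4.5136, 2.8188, 1.1322, 0.686, 0.0396 → sum = 9.1902
V_1 = 9.1902 / l_1 = 9.1902 / 0.91 = 10.099121… → 10.10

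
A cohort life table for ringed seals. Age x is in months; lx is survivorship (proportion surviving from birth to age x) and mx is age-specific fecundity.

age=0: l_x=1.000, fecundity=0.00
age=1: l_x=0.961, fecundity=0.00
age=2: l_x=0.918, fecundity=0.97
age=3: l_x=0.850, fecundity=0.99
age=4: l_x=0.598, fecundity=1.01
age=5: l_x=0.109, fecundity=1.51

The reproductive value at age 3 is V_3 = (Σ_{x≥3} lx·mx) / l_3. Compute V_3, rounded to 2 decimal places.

lx·mx for x ≥ 3: 0.8415, 0.60398, 0.16459 → sum = 1.61007
V_3 = 1.61007 / l_3 = 1.61007 / 0.85 = 1.8942 → 1.89

1.89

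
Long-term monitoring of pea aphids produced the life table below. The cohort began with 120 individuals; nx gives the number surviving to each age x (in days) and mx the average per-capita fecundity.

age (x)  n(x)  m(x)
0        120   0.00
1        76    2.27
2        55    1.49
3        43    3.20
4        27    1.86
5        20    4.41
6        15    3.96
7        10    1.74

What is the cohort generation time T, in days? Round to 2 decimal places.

3.08

lx = nx/n0 = nx/120: 1, 0.63333…, 0.45833…, 0.35833…, 0.225, 0.16667…, 0.125, 0.08333…
lx·mx: 0, 1.437667…, 0.682917…, 1.146667…, 0.4185, 0.735…, 0.495, 0.145… → R0 = 5.06075…
x·lx·mx: 0, 1.437667…, 1.365833…, 3.44…, 1.674, 3.675…, 2.97, 1.015… → Σ = 15.5775…
T = 15.5775… / 5.06075… = 3.078101… → 3.08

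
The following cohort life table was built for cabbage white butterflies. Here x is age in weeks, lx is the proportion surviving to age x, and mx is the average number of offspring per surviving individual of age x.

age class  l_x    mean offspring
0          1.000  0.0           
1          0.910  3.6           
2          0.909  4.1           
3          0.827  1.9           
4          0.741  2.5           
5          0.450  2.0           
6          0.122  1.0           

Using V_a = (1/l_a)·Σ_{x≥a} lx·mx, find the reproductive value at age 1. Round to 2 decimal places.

12.58

lx·mx for x ≥ 1: 3.276, 3.7269, 1.5713, 1.8525, 0.9, 0.122 → sum = 11.4487
V_1 = 11.4487 / l_1 = 11.4487 / 0.91 = 12.580989… → 12.58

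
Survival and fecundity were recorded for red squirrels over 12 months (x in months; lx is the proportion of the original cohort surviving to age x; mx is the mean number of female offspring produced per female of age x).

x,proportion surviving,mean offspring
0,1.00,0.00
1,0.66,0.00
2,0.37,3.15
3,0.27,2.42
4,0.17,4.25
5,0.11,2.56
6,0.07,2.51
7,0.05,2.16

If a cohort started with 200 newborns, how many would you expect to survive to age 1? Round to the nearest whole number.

Expected survivors = N0 · l_1 = 200 × 0.66 = 132 → 132

132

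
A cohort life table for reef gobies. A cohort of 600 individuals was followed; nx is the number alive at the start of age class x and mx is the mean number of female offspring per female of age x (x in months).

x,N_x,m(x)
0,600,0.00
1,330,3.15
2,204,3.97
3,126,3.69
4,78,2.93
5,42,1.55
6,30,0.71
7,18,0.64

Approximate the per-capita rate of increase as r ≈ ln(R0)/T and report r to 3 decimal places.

lx = nx/n0 = nx/600: 1, 0.55, 0.34, 0.21, 0.13, 0.07, 0.05, 0.03
R0 = Σ lx·mx = 0 + 1.7325 + 1.3498 + 0.7749 + 0.3809 + 0.1085 + 0.0355 + 0.0192 = 4.4013
Σ x·lx·mx = 9.1703; T = 9.1703/4.4013 = 2.08354…
r ≈ ln(R0)/T = ln(4.4013)/2.08354… = 0.71124… → 0.711

0.711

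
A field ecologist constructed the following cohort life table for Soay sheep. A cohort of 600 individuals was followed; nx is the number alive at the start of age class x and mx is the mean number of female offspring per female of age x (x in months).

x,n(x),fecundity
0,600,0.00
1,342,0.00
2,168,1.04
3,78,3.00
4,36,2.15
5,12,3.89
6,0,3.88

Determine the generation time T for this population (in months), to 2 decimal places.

lx = nx/n0 = nx/600: 1, 0.57, 0.28, 0.13, 0.06, 0.02, 0
lx·mx: 0, 0, 0.2912, 0.39, 0.129, 0.0778, 0 → R0 = 0.888
x·lx·mx: 0, 0, 0.5824, 1.17, 0.516, 0.389, 0 → Σ = 2.6574
T = 2.6574 / 0.888 = 2.992568… → 2.99

2.99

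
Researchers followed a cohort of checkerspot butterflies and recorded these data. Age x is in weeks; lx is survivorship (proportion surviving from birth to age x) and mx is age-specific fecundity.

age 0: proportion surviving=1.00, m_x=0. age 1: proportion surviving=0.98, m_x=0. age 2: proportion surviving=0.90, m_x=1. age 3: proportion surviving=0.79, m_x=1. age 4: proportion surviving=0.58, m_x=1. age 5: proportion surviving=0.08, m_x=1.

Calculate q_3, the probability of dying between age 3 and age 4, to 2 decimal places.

q_3 = (l_3 − l_4) / l_3 = (0.79 − 0.58) / 0.79
     = 0.21 / 0.79 = 0.265823… → 0.27

0.27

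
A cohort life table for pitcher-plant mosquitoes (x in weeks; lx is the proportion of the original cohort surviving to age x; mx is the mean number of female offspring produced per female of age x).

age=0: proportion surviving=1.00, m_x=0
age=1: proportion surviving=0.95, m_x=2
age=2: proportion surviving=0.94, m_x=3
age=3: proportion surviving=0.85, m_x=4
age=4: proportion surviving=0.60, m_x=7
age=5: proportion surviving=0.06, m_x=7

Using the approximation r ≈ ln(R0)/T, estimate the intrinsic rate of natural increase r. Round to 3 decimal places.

R0 = Σ lx·mx = 0 + 1.9 + 2.82 + 3.4 + 4.2 + 0.42 = 12.74
Σ x·lx·mx = 36.64; T = 36.64/12.74 = 2.87598…
r ≈ ln(R0)/T = ln(12.74)/2.87598… = 0.88483… → 0.885

0.885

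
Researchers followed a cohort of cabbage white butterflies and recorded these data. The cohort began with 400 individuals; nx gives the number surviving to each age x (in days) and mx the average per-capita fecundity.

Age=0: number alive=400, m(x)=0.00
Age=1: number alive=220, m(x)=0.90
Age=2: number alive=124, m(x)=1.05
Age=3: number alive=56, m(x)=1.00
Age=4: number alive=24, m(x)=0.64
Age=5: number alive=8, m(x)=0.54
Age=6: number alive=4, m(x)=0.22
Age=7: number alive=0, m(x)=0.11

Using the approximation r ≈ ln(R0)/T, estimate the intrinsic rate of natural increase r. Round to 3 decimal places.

lx = nx/n0 = nx/400: 1, 0.55, 0.31, 0.14, 0.06, 0.02, 0.01, 0
R0 = Σ lx·mx = 0 + 0.495 + 0.3255 + 0.14 + 0.0384 + 0.0108 + 0.0022 + 0 = 1.0119
Σ x·lx·mx = 1.7868; T = 1.7868/1.0119 = 1.76579…
r ≈ ln(R0)/T = ln(1.0119)/1.76579… = 0.0067… → 0.007

0.007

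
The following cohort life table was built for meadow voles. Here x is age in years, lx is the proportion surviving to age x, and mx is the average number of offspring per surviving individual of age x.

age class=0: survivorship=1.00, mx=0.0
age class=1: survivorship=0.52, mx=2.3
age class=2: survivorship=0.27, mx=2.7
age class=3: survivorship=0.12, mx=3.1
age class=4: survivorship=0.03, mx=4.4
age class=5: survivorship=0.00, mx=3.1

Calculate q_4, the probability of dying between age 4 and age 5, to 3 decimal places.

1.000

q_4 = (l_4 − l_5) / l_4 = (0.03 − 0) / 0.03
     = 0.03 / 0.03 = 1 → 1.000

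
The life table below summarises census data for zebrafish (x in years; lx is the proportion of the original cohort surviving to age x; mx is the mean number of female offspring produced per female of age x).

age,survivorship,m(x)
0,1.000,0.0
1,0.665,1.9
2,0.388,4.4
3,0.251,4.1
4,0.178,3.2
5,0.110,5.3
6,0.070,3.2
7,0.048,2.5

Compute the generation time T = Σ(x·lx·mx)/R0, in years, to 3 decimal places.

2.755

lx·mx: 0, 1.2635, 1.7072, 1.0291, 0.5696, 0.583, 0.224, 0.12 → R0 = 5.4964
x·lx·mx: 0, 1.2635, 3.4144, 3.0873, 2.2784, 2.915, 1.344, 0.84 → Σ = 15.1426
T = 15.1426 / 5.4964 = 2.755003… → 2.755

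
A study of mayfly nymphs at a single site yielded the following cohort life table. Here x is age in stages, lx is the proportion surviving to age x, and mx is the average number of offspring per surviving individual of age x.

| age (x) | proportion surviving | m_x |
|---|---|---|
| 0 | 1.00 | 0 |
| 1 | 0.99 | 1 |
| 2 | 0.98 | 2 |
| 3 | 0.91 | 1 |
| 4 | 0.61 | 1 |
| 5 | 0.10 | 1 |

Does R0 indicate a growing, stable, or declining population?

growing

R0 = Σ lx·mx = 0 + 0.99 + 1.96 + 0.91 + 0.61 + 0.1 = 4.57
R0 > 1, so the population is growing.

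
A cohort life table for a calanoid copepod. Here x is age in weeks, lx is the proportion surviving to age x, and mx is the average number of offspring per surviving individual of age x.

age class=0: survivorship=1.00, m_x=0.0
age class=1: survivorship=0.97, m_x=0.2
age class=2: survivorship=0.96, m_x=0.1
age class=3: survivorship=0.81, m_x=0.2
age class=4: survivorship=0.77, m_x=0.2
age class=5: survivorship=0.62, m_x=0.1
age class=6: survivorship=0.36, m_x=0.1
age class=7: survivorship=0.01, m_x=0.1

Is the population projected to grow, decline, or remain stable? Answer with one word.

R0 = Σ lx·mx = 0 + 0.194 + 0.096 + 0.162 + 0.154 + 0.062 + 0.036 + 0.001 = 0.705
R0 < 1, so the population is declining.

declining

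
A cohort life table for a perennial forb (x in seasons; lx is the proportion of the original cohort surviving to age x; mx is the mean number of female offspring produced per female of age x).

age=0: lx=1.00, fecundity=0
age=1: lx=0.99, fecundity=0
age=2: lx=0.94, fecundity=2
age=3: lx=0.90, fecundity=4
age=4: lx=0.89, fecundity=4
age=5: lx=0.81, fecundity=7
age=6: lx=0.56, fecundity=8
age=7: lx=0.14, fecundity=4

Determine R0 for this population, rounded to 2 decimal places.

19.75

lx·mx by age: 0, 0, 1.88, 3.6, 3.56, 5.67, 4.48, 0.56
R0 = Σ lx·mx = 19.75 → 19.75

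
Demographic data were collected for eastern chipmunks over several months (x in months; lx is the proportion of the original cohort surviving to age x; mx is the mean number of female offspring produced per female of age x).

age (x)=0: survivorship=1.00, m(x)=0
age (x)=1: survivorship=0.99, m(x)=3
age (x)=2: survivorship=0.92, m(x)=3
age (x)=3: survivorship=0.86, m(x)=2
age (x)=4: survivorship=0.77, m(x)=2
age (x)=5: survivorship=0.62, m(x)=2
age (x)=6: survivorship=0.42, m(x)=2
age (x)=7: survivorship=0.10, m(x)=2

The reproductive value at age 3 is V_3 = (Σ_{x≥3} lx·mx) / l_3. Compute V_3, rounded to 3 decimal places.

lx·mx for x ≥ 3: 1.72, 1.54, 1.24, 0.84, 0.2 → sum = 5.54
V_3 = 5.54 / l_3 = 5.54 / 0.86 = 6.44186… → 6.442

6.442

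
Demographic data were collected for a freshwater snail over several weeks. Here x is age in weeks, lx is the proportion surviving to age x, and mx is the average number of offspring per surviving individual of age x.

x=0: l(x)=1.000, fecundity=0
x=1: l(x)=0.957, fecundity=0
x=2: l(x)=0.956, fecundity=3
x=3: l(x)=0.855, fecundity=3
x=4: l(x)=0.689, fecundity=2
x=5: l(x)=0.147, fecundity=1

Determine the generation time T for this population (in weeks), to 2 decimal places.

lx·mx: 0, 0, 2.868, 2.565, 1.378, 0.147 → R0 = 6.958
x·lx·mx: 0, 0, 5.736, 7.695, 5.512, 0.735 → Σ = 19.678
T = 19.678 / 6.958 = 2.828112… → 2.83

2.83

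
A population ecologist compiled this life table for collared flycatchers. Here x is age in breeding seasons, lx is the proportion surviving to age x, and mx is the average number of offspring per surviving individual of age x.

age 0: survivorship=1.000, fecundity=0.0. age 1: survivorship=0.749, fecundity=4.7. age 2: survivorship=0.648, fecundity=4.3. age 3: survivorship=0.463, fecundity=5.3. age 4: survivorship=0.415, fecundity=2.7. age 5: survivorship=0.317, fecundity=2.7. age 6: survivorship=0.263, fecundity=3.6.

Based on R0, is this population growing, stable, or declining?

growing

R0 = Σ lx·mx = 0 + 3.5203 + 2.7864 + 2.4539 + 1.1205 + 0.8559 + 0.9468 = 11.6838
R0 > 1, so the population is growing.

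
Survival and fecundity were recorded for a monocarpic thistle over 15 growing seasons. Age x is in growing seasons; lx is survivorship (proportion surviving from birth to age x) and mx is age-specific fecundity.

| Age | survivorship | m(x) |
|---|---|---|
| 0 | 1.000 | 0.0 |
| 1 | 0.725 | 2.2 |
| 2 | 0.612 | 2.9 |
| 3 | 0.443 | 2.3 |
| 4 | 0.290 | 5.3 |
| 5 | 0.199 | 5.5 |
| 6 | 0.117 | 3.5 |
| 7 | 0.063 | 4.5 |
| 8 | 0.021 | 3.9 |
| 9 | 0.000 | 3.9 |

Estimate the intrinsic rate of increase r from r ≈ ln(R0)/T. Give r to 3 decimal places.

0.642

R0 = Σ lx·mx = 0 + 1.595 + 1.7748 + 1.0189 + 1.537 + 1.0945 + 0.4095 + 0.2835 + 0.0819 + 0 = 7.7951
Σ x·lx·mx = 24.9185; T = 24.9185/7.7951 = 3.19669…
r ≈ ln(R0)/T = ln(7.7951)/3.19669… = 0.64238… → 0.642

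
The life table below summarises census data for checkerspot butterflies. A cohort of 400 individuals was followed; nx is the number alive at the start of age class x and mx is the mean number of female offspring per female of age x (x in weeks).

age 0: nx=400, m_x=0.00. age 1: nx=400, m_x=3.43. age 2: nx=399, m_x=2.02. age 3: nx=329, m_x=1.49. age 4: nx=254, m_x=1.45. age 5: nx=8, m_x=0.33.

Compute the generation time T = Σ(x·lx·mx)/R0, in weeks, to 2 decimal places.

lx = nx/n0 = nx/400: 1, 1, 0.9975, 0.8225, 0.635, 0.02
lx·mx: 0, 3.43, 2.01495, 1.225525, 0.92075, 0.0066 → R0 = 7.597825
x·lx·mx: 0, 3.43, 4.0299, 3.676575, 3.683, 0.033 → Σ = 14.852475
T = 14.852475 / 7.597825 = 1.954832… → 1.95

1.95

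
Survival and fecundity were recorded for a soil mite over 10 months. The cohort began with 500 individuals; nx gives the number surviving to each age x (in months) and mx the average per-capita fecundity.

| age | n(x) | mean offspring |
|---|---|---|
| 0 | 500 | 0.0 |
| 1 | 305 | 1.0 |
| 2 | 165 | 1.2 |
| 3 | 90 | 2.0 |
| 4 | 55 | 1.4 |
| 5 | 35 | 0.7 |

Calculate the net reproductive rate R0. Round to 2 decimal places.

1.57

lx = nx/n0 = nx/500: 1, 0.61, 0.33, 0.18, 0.11, 0.07
lx·mx by age: 0, 0.61, 0.396, 0.36, 0.154, 0.049
R0 = Σ lx·mx = 1.569 → 1.57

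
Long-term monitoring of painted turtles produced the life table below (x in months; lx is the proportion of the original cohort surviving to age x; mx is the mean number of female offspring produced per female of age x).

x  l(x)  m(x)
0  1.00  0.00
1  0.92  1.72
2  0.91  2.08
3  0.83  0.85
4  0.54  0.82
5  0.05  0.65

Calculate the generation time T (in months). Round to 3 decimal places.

lx·mx: 0, 1.5824, 1.8928, 0.7055, 0.4428, 0.0325 → R0 = 4.656
x·lx·mx: 0, 1.5824, 3.7856, 2.1165, 1.7712, 0.1625 → Σ = 9.4182
T = 9.4182 / 4.656 = 2.022809… → 2.023

2.023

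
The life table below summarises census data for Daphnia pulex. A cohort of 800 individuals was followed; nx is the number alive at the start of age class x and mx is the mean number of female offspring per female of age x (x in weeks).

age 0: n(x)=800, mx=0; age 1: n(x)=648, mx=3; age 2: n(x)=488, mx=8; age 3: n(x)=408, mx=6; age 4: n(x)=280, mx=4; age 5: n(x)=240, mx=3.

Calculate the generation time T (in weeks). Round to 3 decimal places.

2.484

lx = nx/n0 = nx/800: 1, 0.81, 0.61, 0.51, 0.35, 0.3
lx·mx: 0, 2.43, 4.88, 3.06, 1.4, 0.9 → R0 = 12.67
x·lx·mx: 0, 2.43, 9.76, 9.18, 5.6, 4.5 → Σ = 31.47
T = 31.47 / 12.67 = 2.48382… → 2.484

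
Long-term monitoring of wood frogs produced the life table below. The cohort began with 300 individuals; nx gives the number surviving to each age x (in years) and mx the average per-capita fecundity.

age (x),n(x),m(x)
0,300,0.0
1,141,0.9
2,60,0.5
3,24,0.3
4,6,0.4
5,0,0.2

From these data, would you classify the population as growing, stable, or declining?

declining

lx = nx/n0 = nx/300: 1, 0.47, 0.2, 0.08, 0.02, 0
R0 = Σ lx·mx = 0 + 0.423 + 0.1 + 0.024 + 0.008 + 0 = 0.555
R0 < 1, so the population is declining.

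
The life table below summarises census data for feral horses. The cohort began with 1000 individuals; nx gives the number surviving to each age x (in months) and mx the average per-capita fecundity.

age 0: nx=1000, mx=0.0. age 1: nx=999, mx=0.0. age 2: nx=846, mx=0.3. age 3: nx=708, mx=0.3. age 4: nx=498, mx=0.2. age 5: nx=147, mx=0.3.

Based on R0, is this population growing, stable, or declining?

lx = nx/n0 = nx/1000: 1, 0.999, 0.846, 0.708, 0.498, 0.147
R0 = Σ lx·mx = 0 + 0 + 0.2538 + 0.2124 + 0.0996 + 0.0441 = 0.6099
R0 < 1, so the population is declining.

declining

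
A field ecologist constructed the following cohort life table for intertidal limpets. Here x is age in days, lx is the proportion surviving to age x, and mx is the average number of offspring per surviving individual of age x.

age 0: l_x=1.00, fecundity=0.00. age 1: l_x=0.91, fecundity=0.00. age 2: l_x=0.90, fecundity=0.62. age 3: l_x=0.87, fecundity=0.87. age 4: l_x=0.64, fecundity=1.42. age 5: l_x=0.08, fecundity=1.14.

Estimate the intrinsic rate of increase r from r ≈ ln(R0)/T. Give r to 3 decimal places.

R0 = Σ lx·mx = 0 + 0 + 0.558 + 0.7569 + 0.9088 + 0.0912 = 2.3149
Σ x·lx·mx = 7.4779; T = 7.4779/2.3149 = 3.23033…
r ≈ ln(R0)/T = ln(2.3149)/3.23033… = 0.25984… → 0.260

0.260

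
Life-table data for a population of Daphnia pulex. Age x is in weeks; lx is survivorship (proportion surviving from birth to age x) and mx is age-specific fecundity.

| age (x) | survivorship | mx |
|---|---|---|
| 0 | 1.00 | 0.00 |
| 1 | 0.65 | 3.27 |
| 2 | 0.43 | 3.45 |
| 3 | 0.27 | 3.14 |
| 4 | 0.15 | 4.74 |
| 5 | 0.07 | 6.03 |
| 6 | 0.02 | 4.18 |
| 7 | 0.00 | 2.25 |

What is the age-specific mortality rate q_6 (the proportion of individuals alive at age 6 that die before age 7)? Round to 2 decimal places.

1.00

q_6 = (l_6 − l_7) / l_6 = (0.02 − 0) / 0.02
     = 0.02 / 0.02 = 1 → 1.00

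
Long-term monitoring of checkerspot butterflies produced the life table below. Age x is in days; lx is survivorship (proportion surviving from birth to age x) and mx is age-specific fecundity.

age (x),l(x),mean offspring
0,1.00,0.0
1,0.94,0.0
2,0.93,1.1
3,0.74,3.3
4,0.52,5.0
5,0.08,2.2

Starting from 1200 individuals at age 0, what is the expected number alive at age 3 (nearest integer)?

888

Expected survivors = N0 · l_3 = 1200 × 0.74 = 888 → 888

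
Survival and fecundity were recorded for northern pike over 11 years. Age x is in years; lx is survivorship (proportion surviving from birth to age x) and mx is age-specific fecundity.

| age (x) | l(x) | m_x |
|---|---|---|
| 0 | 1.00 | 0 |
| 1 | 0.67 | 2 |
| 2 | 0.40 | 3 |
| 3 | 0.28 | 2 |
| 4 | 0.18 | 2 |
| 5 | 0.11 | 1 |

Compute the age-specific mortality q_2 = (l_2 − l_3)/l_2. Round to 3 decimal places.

q_2 = (l_2 − l_3) / l_2 = (0.4 − 0.28) / 0.4
     = 0.12 / 0.4 = 0.3 → 0.300

0.300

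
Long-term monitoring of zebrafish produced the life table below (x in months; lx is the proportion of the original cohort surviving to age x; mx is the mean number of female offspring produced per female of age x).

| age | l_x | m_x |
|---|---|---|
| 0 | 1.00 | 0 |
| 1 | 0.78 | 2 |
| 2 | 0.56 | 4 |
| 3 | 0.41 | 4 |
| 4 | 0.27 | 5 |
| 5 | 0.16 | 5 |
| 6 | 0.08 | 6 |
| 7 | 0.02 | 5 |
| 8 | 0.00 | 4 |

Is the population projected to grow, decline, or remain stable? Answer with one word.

R0 = Σ lx·mx = 0 + 1.56 + 2.24 + 1.64 + 1.35 + 0.8 + 0.48 + 0.1 + 0 = 8.17
R0 > 1, so the population is growing.

growing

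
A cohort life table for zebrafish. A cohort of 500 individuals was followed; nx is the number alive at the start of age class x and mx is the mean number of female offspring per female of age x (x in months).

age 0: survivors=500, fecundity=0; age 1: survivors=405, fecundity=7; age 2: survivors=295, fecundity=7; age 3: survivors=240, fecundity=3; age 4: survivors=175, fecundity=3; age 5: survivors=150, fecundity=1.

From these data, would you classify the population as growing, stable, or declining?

growing

lx = nx/n0 = nx/500: 1, 0.81, 0.59, 0.48, 0.35, 0.3
R0 = Σ lx·mx = 0 + 5.67 + 4.13 + 1.44 + 1.05 + 0.3 = 12.59
R0 > 1, so the population is growing.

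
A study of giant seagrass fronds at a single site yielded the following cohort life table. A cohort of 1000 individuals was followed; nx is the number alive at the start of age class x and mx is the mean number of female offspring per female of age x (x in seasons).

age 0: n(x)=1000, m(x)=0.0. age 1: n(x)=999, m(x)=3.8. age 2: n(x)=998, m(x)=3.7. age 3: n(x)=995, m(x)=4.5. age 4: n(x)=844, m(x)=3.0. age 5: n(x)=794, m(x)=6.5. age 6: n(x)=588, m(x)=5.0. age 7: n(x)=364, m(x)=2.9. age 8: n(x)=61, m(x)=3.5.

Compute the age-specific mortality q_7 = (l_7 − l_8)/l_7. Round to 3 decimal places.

0.832

lx = nx/n0 = nx/1000: 1, 0.999, 0.998, 0.995, 0.844, 0.794, 0.588, 0.364, 0.061
q_7 = (l_7 − l_8) / l_7 = (0.364 − 0.061) / 0.364
     = 0.303 / 0.364 = 0.832418… → 0.832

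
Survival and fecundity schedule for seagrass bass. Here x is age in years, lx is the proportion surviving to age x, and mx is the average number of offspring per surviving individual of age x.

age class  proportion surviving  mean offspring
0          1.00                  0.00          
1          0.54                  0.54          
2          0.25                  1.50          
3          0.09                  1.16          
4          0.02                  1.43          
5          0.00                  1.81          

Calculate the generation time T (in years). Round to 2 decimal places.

lx·mx: 0, 0.2916, 0.375, 0.1044, 0.0286, 0 → R0 = 0.7996
x·lx·mx: 0, 0.2916, 0.75, 0.3132, 0.1144, 0 → Σ = 1.4692
T = 1.4692 / 0.7996 = 1.837419… → 1.84

1.84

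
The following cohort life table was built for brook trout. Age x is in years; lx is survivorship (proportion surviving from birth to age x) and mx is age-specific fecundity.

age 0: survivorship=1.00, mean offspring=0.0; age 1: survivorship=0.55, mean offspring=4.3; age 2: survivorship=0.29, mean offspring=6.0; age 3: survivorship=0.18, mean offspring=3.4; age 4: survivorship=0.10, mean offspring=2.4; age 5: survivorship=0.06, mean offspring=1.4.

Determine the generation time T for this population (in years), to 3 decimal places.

1.797

lx·mx: 0, 2.365, 1.74, 0.612, 0.24, 0.084 → R0 = 5.041
x·lx·mx: 0, 2.365, 3.48, 1.836, 0.96, 0.42 → Σ = 9.061
T = 9.061 / 5.041 = 1.797461… → 1.797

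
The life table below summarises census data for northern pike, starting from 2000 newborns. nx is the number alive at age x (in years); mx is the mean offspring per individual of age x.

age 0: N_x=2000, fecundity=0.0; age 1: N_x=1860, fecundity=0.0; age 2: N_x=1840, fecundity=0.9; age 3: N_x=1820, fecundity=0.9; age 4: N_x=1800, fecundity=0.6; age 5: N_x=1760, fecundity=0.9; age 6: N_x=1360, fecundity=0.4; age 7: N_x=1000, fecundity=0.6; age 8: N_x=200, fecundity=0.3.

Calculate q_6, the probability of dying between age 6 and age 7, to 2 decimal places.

lx = nx/n0 = nx/2000: 1, 0.93, 0.92, 0.91, 0.9, 0.88, 0.68, 0.5, 0.1
q_6 = (l_6 − l_7) / l_6 = (0.68 − 0.5) / 0.68
     = 0.18 / 0.68 = 0.264706… → 0.26

0.26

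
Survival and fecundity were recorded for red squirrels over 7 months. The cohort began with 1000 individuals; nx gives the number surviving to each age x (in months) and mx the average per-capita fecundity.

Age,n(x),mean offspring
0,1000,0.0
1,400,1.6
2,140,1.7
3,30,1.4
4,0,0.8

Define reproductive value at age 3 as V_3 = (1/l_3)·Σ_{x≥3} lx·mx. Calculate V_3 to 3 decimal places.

1.400

lx = nx/n0 = nx/1000: 1, 0.4, 0.14, 0.03, 0
lx·mx for x ≥ 3: 0.042, 0 → sum = 0.042
V_3 = 0.042 / l_3 = 0.042 / 0.03 = 1.4 → 1.400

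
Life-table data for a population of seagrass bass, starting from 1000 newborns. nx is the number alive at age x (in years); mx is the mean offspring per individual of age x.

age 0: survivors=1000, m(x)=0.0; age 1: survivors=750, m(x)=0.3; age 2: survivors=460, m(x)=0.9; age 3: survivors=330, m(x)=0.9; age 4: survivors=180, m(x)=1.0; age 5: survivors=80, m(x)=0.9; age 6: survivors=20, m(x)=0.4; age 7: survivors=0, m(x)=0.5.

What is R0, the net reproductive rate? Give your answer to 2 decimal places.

1.20

lx = nx/n0 = nx/1000: 1, 0.75, 0.46, 0.33, 0.18, 0.08, 0.02, 0
lx·mx by age: 0, 0.225, 0.414, 0.297, 0.18, 0.072, 0.008, 0
R0 = Σ lx·mx = 1.196 → 1.20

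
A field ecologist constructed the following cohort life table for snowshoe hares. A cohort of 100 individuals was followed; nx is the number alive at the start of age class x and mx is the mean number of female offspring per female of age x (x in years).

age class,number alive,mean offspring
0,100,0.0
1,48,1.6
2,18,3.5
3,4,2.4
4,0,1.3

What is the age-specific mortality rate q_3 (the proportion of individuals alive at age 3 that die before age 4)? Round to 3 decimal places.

lx = nx/n0 = nx/100: 1, 0.48, 0.18, 0.04, 0
q_3 = (l_3 − l_4) / l_3 = (0.04 − 0) / 0.04
     = 0.04 / 0.04 = 1 → 1.000

1.000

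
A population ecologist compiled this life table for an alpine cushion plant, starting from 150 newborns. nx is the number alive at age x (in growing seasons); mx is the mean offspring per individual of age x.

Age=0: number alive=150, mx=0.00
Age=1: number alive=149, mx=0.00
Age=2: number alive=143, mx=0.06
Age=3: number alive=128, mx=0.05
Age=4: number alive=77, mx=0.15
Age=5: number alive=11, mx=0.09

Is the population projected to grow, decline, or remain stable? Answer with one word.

declining

lx = nx/n0 = nx/150: 1, 0.99333…, 0.95333…, 0.85333…, 0.51333…, 0.07333…
R0 = Σ lx·mx = 0 + 0 + 0.0572… + 0.042667… + 0.077… + 0.0066… = 0.183467…
R0 < 1, so the population is declining.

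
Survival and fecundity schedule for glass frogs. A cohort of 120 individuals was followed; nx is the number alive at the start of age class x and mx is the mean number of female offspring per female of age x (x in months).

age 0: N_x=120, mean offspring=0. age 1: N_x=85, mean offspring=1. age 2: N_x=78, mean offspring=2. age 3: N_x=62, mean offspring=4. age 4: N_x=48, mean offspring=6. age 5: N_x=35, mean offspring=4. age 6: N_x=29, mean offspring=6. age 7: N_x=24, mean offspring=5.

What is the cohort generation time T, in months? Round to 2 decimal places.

4.03

lx = nx/n0 = nx/120: 1, 0.70833…, 0.65, 0.51667…, 0.4, 0.29167…, 0.24167…, 0.2
lx·mx: 0, 0.708333…, 1.3, 2.066667…, 2.4, 1.166667…, 1.45…, 1 → R0 = 10.091667…
x·lx·mx: 0, 0.708333…, 2.6, 6.2…, 9.6, 5.833333…, 8.7…, 7 → Σ = 40.641667…
T = 40.641667… / 10.091667… = 4.02725… → 4.03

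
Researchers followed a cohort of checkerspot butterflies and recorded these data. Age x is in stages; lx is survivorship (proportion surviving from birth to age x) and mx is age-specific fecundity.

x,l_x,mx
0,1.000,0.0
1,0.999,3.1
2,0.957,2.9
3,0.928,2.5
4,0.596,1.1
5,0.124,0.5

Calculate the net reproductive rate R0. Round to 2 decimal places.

lx·mx by age: 0, 3.0969, 2.7753, 2.32, 0.6556, 0.062
R0 = Σ lx·mx = 8.9098 → 8.91

8.91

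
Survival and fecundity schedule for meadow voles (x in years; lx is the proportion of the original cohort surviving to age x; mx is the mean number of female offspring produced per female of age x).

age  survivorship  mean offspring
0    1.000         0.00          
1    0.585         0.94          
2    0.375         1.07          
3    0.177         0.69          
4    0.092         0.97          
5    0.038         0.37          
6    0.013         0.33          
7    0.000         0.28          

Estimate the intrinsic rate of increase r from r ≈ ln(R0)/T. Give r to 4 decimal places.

0.0904

R0 = Σ lx·mx = 0 + 0.5499 + 0.40125 + 0.12213 + 0.08924 + 0.01406 + 0.00429 + 0 = 1.18087
Σ x·lx·mx = 2.17179; T = 2.17179/1.18087 = 1.83914…
r ≈ ln(R0)/T = ln(1.18087)/1.83914… = 0.090396… → 0.0904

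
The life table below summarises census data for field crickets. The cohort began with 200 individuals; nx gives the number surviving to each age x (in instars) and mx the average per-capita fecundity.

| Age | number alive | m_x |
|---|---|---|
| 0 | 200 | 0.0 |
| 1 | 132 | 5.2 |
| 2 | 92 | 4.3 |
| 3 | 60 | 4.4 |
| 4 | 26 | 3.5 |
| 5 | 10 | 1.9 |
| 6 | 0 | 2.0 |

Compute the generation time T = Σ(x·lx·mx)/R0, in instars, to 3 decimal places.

1.874

lx = nx/n0 = nx/200: 1, 0.66, 0.46, 0.3, 0.13, 0.05, 0
lx·mx: 0, 3.432, 1.978, 1.32, 0.455, 0.095, 0 → R0 = 7.28
x·lx·mx: 0, 3.432, 3.956, 3.96, 1.82, 0.475, 0 → Σ = 13.643
T = 13.643 / 7.28 = 1.874038… → 1.874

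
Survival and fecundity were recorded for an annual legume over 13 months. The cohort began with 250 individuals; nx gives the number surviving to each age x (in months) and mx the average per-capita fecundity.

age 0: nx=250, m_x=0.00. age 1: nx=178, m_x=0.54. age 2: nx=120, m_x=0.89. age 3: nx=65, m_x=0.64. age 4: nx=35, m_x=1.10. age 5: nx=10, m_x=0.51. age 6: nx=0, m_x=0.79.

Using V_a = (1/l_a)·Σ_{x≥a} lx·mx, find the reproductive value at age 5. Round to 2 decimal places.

0.51

lx = nx/n0 = nx/250: 1, 0.712, 0.48, 0.26, 0.14, 0.04, 0
lx·mx for x ≥ 5: 0.0204, 0 → sum = 0.0204
V_5 = 0.0204 / l_5 = 0.0204 / 0.04 = 0.51 → 0.51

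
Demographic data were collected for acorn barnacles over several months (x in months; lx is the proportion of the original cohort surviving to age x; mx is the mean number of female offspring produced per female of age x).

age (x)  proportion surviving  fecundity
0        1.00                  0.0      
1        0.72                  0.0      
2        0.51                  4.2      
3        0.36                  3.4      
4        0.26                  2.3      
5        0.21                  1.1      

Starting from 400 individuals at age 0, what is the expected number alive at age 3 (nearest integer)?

144

Expected survivors = N0 · l_3 = 400 × 0.36 = 144 → 144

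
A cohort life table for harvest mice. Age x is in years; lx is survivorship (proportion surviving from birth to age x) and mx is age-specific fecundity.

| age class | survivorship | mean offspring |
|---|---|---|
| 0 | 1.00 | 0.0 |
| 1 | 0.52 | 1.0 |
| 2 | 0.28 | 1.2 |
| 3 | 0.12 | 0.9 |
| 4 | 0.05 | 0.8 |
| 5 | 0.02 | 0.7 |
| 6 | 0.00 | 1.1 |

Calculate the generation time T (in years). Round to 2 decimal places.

lx·mx: 0, 0.52, 0.336, 0.108, 0.04, 0.014, 0 → R0 = 1.018
x·lx·mx: 0, 0.52, 0.672, 0.324, 0.16, 0.07, 0 → Σ = 1.746
T = 1.746 / 1.018 = 1.715128… → 1.72

1.72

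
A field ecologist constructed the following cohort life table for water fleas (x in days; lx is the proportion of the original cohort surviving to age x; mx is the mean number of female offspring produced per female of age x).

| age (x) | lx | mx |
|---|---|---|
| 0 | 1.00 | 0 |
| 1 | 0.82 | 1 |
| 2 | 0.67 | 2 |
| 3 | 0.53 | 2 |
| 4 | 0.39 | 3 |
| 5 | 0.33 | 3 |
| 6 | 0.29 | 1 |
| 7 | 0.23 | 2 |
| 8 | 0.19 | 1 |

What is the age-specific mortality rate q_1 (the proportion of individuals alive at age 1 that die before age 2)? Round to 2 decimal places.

0.18

q_1 = (l_1 − l_2) / l_1 = (0.82 − 0.67) / 0.82
     = 0.15 / 0.82 = 0.182927… → 0.18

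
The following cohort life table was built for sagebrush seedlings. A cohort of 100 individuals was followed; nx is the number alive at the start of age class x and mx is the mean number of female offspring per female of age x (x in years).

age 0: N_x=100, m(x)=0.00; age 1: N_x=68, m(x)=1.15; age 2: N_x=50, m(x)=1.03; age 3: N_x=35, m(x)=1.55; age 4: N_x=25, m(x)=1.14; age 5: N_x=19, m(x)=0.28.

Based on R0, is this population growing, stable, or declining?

lx = nx/n0 = nx/100: 1, 0.68, 0.5, 0.35, 0.25, 0.19
R0 = Σ lx·mx = 0 + 0.782 + 0.515 + 0.5425 + 0.285 + 0.0532 = 2.1777
R0 > 1, so the population is growing.

growing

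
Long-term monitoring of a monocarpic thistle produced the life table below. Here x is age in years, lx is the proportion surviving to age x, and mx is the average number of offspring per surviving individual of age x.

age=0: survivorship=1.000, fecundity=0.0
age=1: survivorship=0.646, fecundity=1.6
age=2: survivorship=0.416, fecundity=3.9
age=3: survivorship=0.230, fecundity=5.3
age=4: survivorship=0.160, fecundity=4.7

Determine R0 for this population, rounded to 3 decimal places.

4.627

lx·mx by age: 0, 1.0336, 1.6224, 1.219, 0.752
R0 = Σ lx·mx = 4.627 → 4.627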